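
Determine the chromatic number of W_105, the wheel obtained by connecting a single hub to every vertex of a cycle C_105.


W_105 consists of the cycle C_105 together with a hub vertex adjacent to every cycle vertex.
The cycle C_105 needs 3 colors (odd cycle -> 3).
The hub is adjacent to every cycle vertex, so it must receive a new color distinct from all of them.
Chromatic number = 3 + 1 = 4.

4


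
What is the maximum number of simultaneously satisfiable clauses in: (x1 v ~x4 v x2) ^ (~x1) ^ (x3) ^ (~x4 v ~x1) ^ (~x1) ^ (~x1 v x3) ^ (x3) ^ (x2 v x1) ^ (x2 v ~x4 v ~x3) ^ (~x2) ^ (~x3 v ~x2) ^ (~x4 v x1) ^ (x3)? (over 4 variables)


Enumerate all 16 truth assignments.
For each, count how many of the 13 clauses are satisfied.
The formula is not fully satisfiable, so the maximum is below 13.
Maximum simultaneously satisfiable clauses = 12.

12


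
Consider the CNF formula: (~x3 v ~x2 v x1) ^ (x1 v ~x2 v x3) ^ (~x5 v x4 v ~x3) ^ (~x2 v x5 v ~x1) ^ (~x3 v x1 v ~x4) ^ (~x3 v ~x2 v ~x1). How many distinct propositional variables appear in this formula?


Identify each distinct variable in the formula.
Variables found: x1, x2, x3, x4, x5.
Total distinct variables = 5.

5


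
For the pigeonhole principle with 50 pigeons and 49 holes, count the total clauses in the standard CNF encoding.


The PHP encoding has two parts:
1) At-least-one-hole clauses: 50 (one per pigeon, each with 49 literals).
2) At-most-one-pigeon-per-hole clauses: 49 holes * C(50,2) = 49 * 1225 = 60025.
Total clauses = 50 + 60025 = 60075.

60075


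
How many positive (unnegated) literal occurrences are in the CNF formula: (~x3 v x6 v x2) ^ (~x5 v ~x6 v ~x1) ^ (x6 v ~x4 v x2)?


Scan each clause for unnegated literals.
Clause 1: 2 positive; Clause 2: 0 positive; Clause 3: 2 positive.
Total positive literal occurrences = 4.

4


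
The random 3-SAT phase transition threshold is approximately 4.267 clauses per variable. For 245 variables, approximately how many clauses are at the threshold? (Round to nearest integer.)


The 3-SAT phase transition occurs at approximately 4.267 clauses per variable.
m = 4.267 * 245 = 1045.415.
Rounded to nearest integer: 1045.

1045


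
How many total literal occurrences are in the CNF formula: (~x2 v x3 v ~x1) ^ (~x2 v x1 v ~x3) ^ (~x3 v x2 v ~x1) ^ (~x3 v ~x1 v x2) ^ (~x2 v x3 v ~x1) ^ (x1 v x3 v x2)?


Clause lengths: 3, 3, 3, 3, 3, 3.
Sum = 3 + 3 + 3 + 3 + 3 + 3 = 18.

18


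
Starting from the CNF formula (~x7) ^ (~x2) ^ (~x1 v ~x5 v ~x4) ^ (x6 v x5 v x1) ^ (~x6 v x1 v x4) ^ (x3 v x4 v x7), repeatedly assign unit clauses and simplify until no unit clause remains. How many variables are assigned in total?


Unit propagation repeatedly assigns the literal in any unit clause, then simplifies.
Assignments in order: x7 = F, x2 = F.
No further unit clauses remain.
Total variables assigned = 2.

2


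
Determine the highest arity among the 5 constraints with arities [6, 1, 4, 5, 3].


The arities are: 6, 1, 4, 5, 3.
Scan for the maximum value.
Maximum arity = 6.

6


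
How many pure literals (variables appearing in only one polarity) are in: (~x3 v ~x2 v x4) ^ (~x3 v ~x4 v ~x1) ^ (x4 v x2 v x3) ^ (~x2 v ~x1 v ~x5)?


A pure literal appears in only one polarity across all clauses.
Pure literals: x1 (negative only), x5 (negative only).
Count = 2.

2


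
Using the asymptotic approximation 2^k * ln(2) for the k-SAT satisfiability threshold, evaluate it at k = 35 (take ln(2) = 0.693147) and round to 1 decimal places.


Using the asymptotic formula: threshold ~ 2^k * ln(2).
2^35 = 34359738368.
34359738368 * 0.693147 = 23816349570.6.

23816349570.6


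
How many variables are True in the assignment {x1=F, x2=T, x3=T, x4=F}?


The weight is the number of variables assigned True.
True variables: x2, x3.
Weight = 2.

2


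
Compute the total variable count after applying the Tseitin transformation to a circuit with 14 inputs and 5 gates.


The Tseitin transformation introduces one auxiliary variable per gate.
Total variables = inputs + gates = 14 + 5 = 19.

19


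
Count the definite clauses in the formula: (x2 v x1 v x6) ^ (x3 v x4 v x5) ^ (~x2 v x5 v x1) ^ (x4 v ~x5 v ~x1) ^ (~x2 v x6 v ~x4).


A definite clause has exactly one positive literal.
Clause 1: 3 positive -> not definite
Clause 2: 3 positive -> not definite
Clause 3: 2 positive -> not definite
Clause 4: 1 positive -> definite
Clause 5: 1 positive -> definite
Definite clause count = 2.

2


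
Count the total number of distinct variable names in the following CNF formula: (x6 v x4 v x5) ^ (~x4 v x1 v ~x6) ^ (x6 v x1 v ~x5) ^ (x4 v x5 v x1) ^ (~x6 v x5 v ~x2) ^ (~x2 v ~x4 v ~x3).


Identify each distinct variable in the formula.
Variables found: x1, x2, x3, x4, x5, x6.
Total distinct variables = 6.

6


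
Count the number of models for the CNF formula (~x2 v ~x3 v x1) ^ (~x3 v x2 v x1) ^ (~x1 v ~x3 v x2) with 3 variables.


Enumerate all 8 truth assignments over 3 variables.
Test each against every clause.
Satisfying assignments found: 5.

5


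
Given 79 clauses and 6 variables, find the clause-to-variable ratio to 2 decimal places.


Clause-to-variable ratio = clauses / variables.
79 / 6 = 13.17.

13.17


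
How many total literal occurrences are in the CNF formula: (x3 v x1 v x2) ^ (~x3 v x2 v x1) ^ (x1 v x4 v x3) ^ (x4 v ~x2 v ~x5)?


Clause lengths: 3, 3, 3, 3.
Sum = 3 + 3 + 3 + 3 = 12.

12


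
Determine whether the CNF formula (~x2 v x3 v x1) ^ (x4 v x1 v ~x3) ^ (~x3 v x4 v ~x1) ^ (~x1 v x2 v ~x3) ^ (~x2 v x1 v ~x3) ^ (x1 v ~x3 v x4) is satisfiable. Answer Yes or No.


Check all 16 possible truth assignments.
Number of satisfying assignments found: 8.
The formula is satisfiable.

Yes


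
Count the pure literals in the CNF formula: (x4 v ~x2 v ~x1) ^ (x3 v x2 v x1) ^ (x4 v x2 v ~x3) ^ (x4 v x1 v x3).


A pure literal appears in only one polarity across all clauses.
Pure literals: x4 (positive only).
Count = 1.

1


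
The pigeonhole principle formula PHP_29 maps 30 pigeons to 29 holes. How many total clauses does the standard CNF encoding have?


The PHP encoding has two parts:
1) At-least-one-hole clauses: 30 (one per pigeon, each with 29 literals).
2) At-most-one-pigeon-per-hole clauses: 29 holes * C(30,2) = 29 * 435 = 12615.
Total clauses = 30 + 12615 = 12645.

12645


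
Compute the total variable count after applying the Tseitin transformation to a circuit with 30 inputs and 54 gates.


The Tseitin transformation introduces one auxiliary variable per gate.
Total variables = inputs + gates = 30 + 54 = 84.

84


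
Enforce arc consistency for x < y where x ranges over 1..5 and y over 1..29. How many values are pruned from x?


For the constraint x < y, x needs a supporting value in y's domain.
x can be at most 28 (one less than y's maximum).
Valid x values from domain: 5 out of 5.
Pruned = 5 - 5 = 0.

0


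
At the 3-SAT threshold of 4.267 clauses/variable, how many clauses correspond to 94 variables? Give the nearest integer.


The 3-SAT phase transition occurs at approximately 4.267 clauses per variable.
m = 4.267 * 94 = 401.098.
Rounded to nearest integer: 401.

401


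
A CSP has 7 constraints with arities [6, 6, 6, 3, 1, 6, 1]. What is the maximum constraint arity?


The arities are: 6, 6, 6, 3, 1, 6, 1.
Scan for the maximum value.
Maximum arity = 6.

6


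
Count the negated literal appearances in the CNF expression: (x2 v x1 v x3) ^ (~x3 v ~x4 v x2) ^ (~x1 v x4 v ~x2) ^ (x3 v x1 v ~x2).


Scan each clause for negated literals.
Clause 1: 0 negative; Clause 2: 2 negative; Clause 3: 2 negative; Clause 4: 1 negative.
Total negative literal occurrences = 5.

5


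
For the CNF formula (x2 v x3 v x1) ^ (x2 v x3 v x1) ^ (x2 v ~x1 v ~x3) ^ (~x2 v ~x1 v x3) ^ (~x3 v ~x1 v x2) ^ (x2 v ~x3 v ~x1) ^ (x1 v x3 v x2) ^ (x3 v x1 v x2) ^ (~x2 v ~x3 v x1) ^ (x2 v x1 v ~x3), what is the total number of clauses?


Each group enclosed in parentheses joined by ^ is one clause.
Counting the conjuncts: 10 clauses.

10


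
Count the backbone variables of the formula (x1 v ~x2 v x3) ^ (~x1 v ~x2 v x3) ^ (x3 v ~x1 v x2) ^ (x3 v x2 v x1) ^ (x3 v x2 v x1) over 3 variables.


Find all satisfying assignments: 4 model(s).
Check which variables have the same value in every model.
Fixed variables: x3=T.
Backbone size = 1.

1


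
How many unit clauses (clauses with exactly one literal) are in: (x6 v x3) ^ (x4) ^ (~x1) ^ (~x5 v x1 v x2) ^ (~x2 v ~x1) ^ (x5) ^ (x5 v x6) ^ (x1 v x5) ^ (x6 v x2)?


A unit clause contains exactly one literal.
Unit clauses found: (x4), (~x1), (x5).
Count = 3.

3


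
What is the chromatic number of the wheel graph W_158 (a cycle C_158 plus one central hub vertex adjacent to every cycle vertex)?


W_158 consists of the cycle C_158 together with a hub vertex adjacent to every cycle vertex.
The cycle C_158 needs 2 colors (even cycle -> 2).
The hub is adjacent to every cycle vertex, so it must receive a new color distinct from all of them.
Chromatic number = 2 + 1 = 3.

3


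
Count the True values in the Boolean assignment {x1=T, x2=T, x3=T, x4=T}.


The weight is the number of variables assigned True.
True variables: x1, x2, x3, x4.
Weight = 4.

4


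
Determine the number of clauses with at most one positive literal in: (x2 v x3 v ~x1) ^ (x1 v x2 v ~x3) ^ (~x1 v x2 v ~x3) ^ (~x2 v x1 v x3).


A Horn clause has at most one positive literal.
Clause 1: 2 positive lit(s) -> not Horn
Clause 2: 2 positive lit(s) -> not Horn
Clause 3: 1 positive lit(s) -> Horn
Clause 4: 2 positive lit(s) -> not Horn
Total Horn clauses = 1.

1


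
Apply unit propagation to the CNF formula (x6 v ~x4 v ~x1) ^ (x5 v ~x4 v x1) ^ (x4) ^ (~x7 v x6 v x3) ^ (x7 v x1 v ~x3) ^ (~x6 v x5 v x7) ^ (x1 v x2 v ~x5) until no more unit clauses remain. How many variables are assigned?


Unit propagation repeatedly assigns the literal in any unit clause, then simplifies.
Assignments in order: x4 = T.
No further unit clauses remain.
Total variables assigned = 1.

1


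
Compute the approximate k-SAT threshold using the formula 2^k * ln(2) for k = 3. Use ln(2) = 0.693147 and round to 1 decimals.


Using the asymptotic formula: threshold ~ 2^k * ln(2).
2^3 = 8.
8 * 0.693147 = 5.5.

5.5


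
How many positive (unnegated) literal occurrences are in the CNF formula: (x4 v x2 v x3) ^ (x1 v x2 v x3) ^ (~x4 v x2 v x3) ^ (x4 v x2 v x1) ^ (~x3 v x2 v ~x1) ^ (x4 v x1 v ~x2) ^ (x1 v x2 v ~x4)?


Scan each clause for unnegated literals.
Clause 1: 3 positive; Clause 2: 3 positive; Clause 3: 2 positive; Clause 4: 3 positive; Clause 5: 1 positive; Clause 6: 2 positive; Clause 7: 2 positive.
Total positive literal occurrences = 16.

16


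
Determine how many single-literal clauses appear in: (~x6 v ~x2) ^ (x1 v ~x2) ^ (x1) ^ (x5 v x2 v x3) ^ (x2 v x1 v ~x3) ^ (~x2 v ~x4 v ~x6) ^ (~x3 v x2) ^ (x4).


A unit clause contains exactly one literal.
Unit clauses found: (x1), (x4).
Count = 2.

2


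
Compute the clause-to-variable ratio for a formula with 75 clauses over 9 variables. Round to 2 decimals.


Clause-to-variable ratio = clauses / variables.
75 / 9 = 8.33.

8.33


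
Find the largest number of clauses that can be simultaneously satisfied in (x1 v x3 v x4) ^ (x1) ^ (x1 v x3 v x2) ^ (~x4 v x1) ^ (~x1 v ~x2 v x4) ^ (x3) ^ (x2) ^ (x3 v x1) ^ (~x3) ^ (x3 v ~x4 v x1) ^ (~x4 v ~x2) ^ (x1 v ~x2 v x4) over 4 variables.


Enumerate all 16 truth assignments.
For each, count how many of the 12 clauses are satisfied.
The formula is not fully satisfiable, so the maximum is below 12.
Maximum simultaneously satisfiable clauses = 10.

10


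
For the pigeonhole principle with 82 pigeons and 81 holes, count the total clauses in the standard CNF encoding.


The PHP encoding has two parts:
1) At-least-one-hole clauses: 82 (one per pigeon, each with 81 literals).
2) At-most-one-pigeon-per-hole clauses: 81 holes * C(82,2) = 81 * 3321 = 269001.
Total clauses = 82 + 269001 = 269083.

269083


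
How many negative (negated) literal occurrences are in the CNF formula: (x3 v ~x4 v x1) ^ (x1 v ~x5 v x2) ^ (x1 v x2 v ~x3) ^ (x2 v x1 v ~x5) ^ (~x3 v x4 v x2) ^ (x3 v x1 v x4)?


Scan each clause for negated literals.
Clause 1: 1 negative; Clause 2: 1 negative; Clause 3: 1 negative; Clause 4: 1 negative; Clause 5: 1 negative; Clause 6: 0 negative.
Total negative literal occurrences = 5.

5


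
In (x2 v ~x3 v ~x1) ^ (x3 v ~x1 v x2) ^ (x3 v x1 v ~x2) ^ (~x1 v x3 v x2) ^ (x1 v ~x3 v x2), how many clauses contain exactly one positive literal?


A definite clause has exactly one positive literal.
Clause 1: 1 positive -> definite
Clause 2: 2 positive -> not definite
Clause 3: 2 positive -> not definite
Clause 4: 2 positive -> not definite
Clause 5: 2 positive -> not definite
Definite clause count = 1.

1


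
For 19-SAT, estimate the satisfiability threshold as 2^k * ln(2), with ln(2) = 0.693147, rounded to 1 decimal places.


Using the asymptotic formula: threshold ~ 2^k * ln(2).
2^19 = 524288.
524288 * 0.693147 = 363408.7.

363408.7


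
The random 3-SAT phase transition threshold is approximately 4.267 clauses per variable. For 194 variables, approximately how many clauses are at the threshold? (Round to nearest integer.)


The 3-SAT phase transition occurs at approximately 4.267 clauses per variable.
m = 4.267 * 194 = 827.798.
Rounded to nearest integer: 828.

828


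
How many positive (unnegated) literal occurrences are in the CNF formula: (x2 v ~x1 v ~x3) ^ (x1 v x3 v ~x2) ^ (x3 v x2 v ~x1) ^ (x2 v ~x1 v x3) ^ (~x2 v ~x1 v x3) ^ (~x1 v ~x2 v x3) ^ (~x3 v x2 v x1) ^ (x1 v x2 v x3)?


Scan each clause for unnegated literals.
Clause 1: 1 positive; Clause 2: 2 positive; Clause 3: 2 positive; Clause 4: 2 positive; Clause 5: 1 positive; Clause 6: 1 positive; Clause 7: 2 positive; Clause 8: 3 positive.
Total positive literal occurrences = 14.

14


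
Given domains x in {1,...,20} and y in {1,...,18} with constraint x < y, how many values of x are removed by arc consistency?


For the constraint x < y, x needs a supporting value in y's domain.
x can be at most 17 (one less than y's maximum).
Valid x values from domain: 17 out of 20.
Pruned = 20 - 17 = 3.

3


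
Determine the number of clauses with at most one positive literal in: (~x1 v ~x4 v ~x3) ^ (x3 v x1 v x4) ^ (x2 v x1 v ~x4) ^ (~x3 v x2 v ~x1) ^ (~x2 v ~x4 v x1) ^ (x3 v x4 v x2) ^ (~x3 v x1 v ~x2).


A Horn clause has at most one positive literal.
Clause 1: 0 positive lit(s) -> Horn
Clause 2: 3 positive lit(s) -> not Horn
Clause 3: 2 positive lit(s) -> not Horn
Clause 4: 1 positive lit(s) -> Horn
Clause 5: 1 positive lit(s) -> Horn
Clause 6: 3 positive lit(s) -> not Horn
Clause 7: 1 positive lit(s) -> Horn
Total Horn clauses = 4.

4


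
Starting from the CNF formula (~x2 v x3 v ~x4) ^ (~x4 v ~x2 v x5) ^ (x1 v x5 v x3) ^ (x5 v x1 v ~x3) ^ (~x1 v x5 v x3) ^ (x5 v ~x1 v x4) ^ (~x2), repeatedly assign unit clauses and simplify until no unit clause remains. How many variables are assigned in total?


Unit propagation repeatedly assigns the literal in any unit clause, then simplifies.
Assignments in order: x2 = F.
No further unit clauses remain.
Total variables assigned = 1.

1


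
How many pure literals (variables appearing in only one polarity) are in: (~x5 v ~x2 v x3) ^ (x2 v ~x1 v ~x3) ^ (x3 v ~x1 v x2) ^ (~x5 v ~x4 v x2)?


A pure literal appears in only one polarity across all clauses.
Pure literals: x1 (negative only), x4 (negative only), x5 (negative only).
Count = 3.

3


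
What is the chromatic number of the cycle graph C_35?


An odd cycle cannot be 2-colored: alternating two colors around the cycle returns to the start with a conflict.
Since 35 is odd, three colors are required (and three suffice).
Chromatic number = 3.

3


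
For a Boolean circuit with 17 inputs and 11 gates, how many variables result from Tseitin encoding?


The Tseitin transformation introduces one auxiliary variable per gate.
Total variables = inputs + gates = 17 + 11 = 28.

28


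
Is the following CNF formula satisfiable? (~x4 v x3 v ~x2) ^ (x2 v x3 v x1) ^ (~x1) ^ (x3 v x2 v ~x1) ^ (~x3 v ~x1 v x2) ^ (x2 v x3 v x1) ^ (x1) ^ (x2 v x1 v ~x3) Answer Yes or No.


Check all 16 possible truth assignments.
Number of satisfying assignments found: 0.
The formula is unsatisfiable.

No


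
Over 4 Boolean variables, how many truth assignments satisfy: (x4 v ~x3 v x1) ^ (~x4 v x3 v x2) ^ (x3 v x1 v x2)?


Enumerate all 16 truth assignments over 4 variables.
Test each against every clause.
Satisfying assignments found: 11.

11


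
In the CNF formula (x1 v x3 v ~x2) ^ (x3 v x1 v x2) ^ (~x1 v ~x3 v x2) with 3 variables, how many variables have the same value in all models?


Find all satisfying assignments: 5 model(s).
Check which variables have the same value in every model.
No variable is fixed across all models.
Backbone size = 0.

0


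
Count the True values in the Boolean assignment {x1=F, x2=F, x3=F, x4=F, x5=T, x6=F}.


The weight is the number of variables assigned True.
True variables: x5.
Weight = 1.

1


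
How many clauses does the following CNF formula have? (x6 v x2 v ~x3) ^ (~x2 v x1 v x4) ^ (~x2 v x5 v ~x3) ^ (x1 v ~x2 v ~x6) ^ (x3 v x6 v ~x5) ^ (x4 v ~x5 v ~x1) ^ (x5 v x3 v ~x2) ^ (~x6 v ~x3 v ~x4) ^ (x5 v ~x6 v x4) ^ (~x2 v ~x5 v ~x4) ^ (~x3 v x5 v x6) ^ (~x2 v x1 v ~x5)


Each group enclosed in parentheses joined by ^ is one clause.
Counting the conjuncts: 12 clauses.

12


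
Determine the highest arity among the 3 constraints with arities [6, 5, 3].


The arities are: 6, 5, 3.
Scan for the maximum value.
Maximum arity = 6.

6


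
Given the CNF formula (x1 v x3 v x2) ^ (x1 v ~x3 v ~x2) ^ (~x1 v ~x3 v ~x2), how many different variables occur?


Identify each distinct variable in the formula.
Variables found: x1, x2, x3.
Total distinct variables = 3.

3


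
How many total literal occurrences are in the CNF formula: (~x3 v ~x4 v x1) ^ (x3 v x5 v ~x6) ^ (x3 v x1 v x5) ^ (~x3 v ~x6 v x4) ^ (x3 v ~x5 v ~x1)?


Clause lengths: 3, 3, 3, 3, 3.
Sum = 3 + 3 + 3 + 3 + 3 = 15.

15


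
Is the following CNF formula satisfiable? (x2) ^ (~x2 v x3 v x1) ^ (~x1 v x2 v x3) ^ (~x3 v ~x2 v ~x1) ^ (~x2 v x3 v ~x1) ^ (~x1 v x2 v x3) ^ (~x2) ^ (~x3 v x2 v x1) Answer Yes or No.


Check all 8 possible truth assignments.
Number of satisfying assignments found: 0.
The formula is unsatisfiable.

No


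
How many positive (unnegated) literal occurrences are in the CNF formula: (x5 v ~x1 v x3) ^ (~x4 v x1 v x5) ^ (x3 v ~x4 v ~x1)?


Scan each clause for unnegated literals.
Clause 1: 2 positive; Clause 2: 2 positive; Clause 3: 1 positive.
Total positive literal occurrences = 5.

5


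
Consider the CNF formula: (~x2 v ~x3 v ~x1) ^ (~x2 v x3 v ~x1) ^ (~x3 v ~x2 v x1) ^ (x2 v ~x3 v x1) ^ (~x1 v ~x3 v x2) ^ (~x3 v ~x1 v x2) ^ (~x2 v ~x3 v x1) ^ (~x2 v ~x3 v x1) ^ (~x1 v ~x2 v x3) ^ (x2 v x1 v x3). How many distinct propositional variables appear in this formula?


Identify each distinct variable in the formula.
Variables found: x1, x2, x3.
Total distinct variables = 3.

3


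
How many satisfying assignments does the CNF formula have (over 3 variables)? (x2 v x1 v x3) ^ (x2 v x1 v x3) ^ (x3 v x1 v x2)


Enumerate all 8 truth assignments over 3 variables.
Test each against every clause.
Satisfying assignments found: 7.

7


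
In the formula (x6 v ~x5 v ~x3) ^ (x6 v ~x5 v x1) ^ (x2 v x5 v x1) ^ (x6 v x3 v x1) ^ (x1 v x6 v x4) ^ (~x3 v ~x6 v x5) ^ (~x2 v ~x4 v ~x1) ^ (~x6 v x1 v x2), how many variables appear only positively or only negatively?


A pure literal appears in only one polarity across all clauses.
No pure literals found.
Count = 0.

0


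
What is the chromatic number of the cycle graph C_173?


An odd cycle cannot be 2-colored: alternating two colors around the cycle returns to the start with a conflict.
Since 173 is odd, three colors are required (and three suffice).
Chromatic number = 3.

3


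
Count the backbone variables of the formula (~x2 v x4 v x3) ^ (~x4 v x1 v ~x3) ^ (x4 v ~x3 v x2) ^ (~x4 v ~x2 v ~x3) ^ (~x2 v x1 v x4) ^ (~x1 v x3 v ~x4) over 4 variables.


Find all satisfying assignments: 6 model(s).
Check which variables have the same value in every model.
No variable is fixed across all models.
Backbone size = 0.

0


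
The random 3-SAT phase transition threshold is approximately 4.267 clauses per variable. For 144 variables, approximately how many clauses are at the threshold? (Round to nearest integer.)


The 3-SAT phase transition occurs at approximately 4.267 clauses per variable.
m = 4.267 * 144 = 614.448.
Rounded to nearest integer: 614.

614


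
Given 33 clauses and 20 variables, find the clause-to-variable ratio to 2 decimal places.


Clause-to-variable ratio = clauses / variables.
33 / 20 = 1.65.

1.65


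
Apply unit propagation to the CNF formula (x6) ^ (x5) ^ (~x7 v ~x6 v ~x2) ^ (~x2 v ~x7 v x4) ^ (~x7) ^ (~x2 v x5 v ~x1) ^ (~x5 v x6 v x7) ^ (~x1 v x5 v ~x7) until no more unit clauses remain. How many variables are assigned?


Unit propagation repeatedly assigns the literal in any unit clause, then simplifies.
Assignments in order: x6 = T, x5 = T, x7 = F.
No further unit clauses remain.
Total variables assigned = 3.

3


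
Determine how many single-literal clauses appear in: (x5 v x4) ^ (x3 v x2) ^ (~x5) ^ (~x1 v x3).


A unit clause contains exactly one literal.
Unit clauses found: (~x5).
Count = 1.

1


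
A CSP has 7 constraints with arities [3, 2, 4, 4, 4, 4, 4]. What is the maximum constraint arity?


The arities are: 3, 2, 4, 4, 4, 4, 4.
Scan for the maximum value.
Maximum arity = 4.

4


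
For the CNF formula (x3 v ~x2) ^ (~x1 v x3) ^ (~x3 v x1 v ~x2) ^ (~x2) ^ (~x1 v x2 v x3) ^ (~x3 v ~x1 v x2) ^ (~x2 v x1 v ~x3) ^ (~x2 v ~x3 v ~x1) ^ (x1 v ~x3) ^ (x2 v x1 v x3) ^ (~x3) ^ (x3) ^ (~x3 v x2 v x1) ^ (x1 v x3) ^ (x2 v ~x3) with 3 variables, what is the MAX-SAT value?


Enumerate all 8 truth assignments.
For each, count how many of the 15 clauses are satisfied.
The formula is not fully satisfiable, so the maximum is below 15.
Maximum simultaneously satisfiable clauses = 12.

12


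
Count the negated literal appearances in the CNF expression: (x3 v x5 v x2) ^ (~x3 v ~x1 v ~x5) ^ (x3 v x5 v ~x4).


Scan each clause for negated literals.
Clause 1: 0 negative; Clause 2: 3 negative; Clause 3: 1 negative.
Total negative literal occurrences = 4.

4


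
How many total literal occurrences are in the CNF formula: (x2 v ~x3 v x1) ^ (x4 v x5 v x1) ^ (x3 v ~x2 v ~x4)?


Clause lengths: 3, 3, 3.
Sum = 3 + 3 + 3 = 9.

9


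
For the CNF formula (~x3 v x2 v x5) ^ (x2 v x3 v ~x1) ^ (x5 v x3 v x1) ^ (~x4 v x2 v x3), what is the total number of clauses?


Each group enclosed in parentheses joined by ^ is one clause.
Counting the conjuncts: 4 clauses.

4


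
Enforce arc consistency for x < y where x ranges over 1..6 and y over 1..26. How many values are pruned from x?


For the constraint x < y, x needs a supporting value in y's domain.
x can be at most 25 (one less than y's maximum).
Valid x values from domain: 6 out of 6.
Pruned = 6 - 6 = 0.

0


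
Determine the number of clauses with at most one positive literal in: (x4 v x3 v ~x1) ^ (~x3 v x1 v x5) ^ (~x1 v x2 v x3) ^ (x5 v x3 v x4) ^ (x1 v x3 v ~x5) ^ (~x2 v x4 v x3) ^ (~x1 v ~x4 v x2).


A Horn clause has at most one positive literal.
Clause 1: 2 positive lit(s) -> not Horn
Clause 2: 2 positive lit(s) -> not Horn
Clause 3: 2 positive lit(s) -> not Horn
Clause 4: 3 positive lit(s) -> not Horn
Clause 5: 2 positive lit(s) -> not Horn
Clause 6: 2 positive lit(s) -> not Horn
Clause 7: 1 positive lit(s) -> Horn
Total Horn clauses = 1.

1


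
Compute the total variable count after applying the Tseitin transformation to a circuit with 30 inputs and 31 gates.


The Tseitin transformation introduces one auxiliary variable per gate.
Total variables = inputs + gates = 30 + 31 = 61.

61


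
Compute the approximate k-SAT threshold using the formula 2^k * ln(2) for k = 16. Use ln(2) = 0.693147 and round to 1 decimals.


Using the asymptotic formula: threshold ~ 2^k * ln(2).
2^16 = 65536.
65536 * 0.693147 = 45426.1.

45426.1


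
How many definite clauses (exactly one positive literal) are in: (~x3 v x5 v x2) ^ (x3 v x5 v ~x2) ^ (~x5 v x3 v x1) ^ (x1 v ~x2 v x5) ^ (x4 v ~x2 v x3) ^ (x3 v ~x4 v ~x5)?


A definite clause has exactly one positive literal.
Clause 1: 2 positive -> not definite
Clause 2: 2 positive -> not definite
Clause 3: 2 positive -> not definite
Clause 4: 2 positive -> not definite
Clause 5: 2 positive -> not definite
Clause 6: 1 positive -> definite
Definite clause count = 1.

1


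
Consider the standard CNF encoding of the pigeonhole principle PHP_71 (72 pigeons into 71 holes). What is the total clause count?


The PHP encoding has two parts:
1) At-least-one-hole clauses: 72 (one per pigeon, each with 71 literals).
2) At-most-one-pigeon-per-hole clauses: 71 holes * C(72,2) = 71 * 2556 = 181476.
Total clauses = 72 + 181476 = 181548.

181548


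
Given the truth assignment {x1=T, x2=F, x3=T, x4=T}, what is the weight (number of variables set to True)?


The weight is the number of variables assigned True.
True variables: x1, x3, x4.
Weight = 3.

3


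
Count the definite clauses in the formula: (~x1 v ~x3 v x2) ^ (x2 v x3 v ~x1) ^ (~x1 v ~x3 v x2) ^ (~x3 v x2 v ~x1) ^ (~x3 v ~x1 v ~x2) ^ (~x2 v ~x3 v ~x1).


A definite clause has exactly one positive literal.
Clause 1: 1 positive -> definite
Clause 2: 2 positive -> not definite
Clause 3: 1 positive -> definite
Clause 4: 1 positive -> definite
Clause 5: 0 positive -> not definite
Clause 6: 0 positive -> not definite
Definite clause count = 3.

3


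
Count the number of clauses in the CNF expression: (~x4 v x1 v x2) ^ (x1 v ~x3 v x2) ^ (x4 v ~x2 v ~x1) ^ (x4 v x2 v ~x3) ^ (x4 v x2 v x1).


Each group enclosed in parentheses joined by ^ is one clause.
Counting the conjuncts: 5 clauses.

5


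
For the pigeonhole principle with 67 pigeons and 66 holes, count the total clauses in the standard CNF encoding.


The PHP encoding has two parts:
1) At-least-one-hole clauses: 67 (one per pigeon, each with 66 literals).
2) At-most-one-pigeon-per-hole clauses: 66 holes * C(67,2) = 66 * 2211 = 145926.
Total clauses = 67 + 145926 = 145993.

145993


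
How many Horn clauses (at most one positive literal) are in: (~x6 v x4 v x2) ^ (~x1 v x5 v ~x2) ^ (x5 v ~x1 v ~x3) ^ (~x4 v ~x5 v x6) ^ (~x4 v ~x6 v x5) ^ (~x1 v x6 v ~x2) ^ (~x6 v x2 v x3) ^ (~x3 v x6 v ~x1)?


A Horn clause has at most one positive literal.
Clause 1: 2 positive lit(s) -> not Horn
Clause 2: 1 positive lit(s) -> Horn
Clause 3: 1 positive lit(s) -> Horn
Clause 4: 1 positive lit(s) -> Horn
Clause 5: 1 positive lit(s) -> Horn
Clause 6: 1 positive lit(s) -> Horn
Clause 7: 2 positive lit(s) -> not Horn
Clause 8: 1 positive lit(s) -> Horn
Total Horn clauses = 6.

6


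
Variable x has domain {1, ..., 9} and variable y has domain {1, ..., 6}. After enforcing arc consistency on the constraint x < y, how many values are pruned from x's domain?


For the constraint x < y, x needs a supporting value in y's domain.
x can be at most 5 (one less than y's maximum).
Valid x values from domain: 5 out of 9.
Pruned = 9 - 5 = 4.

4


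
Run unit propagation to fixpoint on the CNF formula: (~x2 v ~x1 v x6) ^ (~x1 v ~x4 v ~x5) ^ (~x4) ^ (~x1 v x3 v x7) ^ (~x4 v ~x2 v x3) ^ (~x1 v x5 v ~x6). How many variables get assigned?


Unit propagation repeatedly assigns the literal in any unit clause, then simplifies.
Assignments in order: x4 = F.
No further unit clauses remain.
Total variables assigned = 1.

1


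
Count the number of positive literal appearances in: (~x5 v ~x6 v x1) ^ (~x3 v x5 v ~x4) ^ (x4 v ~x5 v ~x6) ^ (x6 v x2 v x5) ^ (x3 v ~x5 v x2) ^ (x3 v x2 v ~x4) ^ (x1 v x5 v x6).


Scan each clause for unnegated literals.
Clause 1: 1 positive; Clause 2: 1 positive; Clause 3: 1 positive; Clause 4: 3 positive; Clause 5: 2 positive; Clause 6: 2 positive; Clause 7: 3 positive.
Total positive literal occurrences = 13.

13


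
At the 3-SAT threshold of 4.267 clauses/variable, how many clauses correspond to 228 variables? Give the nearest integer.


The 3-SAT phase transition occurs at approximately 4.267 clauses per variable.
m = 4.267 * 228 = 972.876.
Rounded to nearest integer: 973.

973


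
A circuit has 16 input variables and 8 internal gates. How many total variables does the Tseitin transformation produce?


The Tseitin transformation introduces one auxiliary variable per gate.
Total variables = inputs + gates = 16 + 8 = 24.

24


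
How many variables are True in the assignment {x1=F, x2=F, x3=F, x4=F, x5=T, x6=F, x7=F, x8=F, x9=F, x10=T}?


The weight is the number of variables assigned True.
True variables: x5, x10.
Weight = 2.

2


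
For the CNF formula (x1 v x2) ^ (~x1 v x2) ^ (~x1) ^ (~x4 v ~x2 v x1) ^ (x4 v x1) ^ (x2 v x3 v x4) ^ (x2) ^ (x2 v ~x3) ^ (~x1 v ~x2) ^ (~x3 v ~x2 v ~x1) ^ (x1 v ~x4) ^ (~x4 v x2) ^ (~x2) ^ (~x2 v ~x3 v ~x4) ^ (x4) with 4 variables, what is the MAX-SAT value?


Enumerate all 16 truth assignments.
For each, count how many of the 15 clauses are satisfied.
The formula is not fully satisfiable, so the maximum is below 15.
Maximum simultaneously satisfiable clauses = 12.

12


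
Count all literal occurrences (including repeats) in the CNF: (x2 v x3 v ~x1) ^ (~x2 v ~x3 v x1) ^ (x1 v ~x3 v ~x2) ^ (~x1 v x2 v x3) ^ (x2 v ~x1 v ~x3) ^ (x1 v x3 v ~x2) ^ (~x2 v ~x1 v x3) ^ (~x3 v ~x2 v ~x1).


Clause lengths: 3, 3, 3, 3, 3, 3, 3, 3.
Sum = 3 + 3 + 3 + 3 + 3 + 3 + 3 + 3 = 24.

24


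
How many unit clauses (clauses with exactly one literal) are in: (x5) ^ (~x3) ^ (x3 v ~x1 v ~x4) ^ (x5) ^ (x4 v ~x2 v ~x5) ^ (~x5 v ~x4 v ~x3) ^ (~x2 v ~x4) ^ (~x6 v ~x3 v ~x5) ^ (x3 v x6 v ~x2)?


A unit clause contains exactly one literal.
Unit clauses found: (x5), (~x3), (x5).
Count = 3.

3


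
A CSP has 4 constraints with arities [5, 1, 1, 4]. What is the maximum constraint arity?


The arities are: 5, 1, 1, 4.
Scan for the maximum value.
Maximum arity = 5.

5


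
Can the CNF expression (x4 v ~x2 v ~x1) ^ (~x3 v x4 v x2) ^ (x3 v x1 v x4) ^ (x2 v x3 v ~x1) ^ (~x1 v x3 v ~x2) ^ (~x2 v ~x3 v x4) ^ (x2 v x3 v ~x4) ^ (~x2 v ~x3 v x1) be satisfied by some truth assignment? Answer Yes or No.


Check all 16 possible truth assignments.
Number of satisfying assignments found: 4.
The formula is satisfiable.

Yes


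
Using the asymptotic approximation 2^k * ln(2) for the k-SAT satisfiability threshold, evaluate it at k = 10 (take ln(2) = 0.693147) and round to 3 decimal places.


Using the asymptotic formula: threshold ~ 2^k * ln(2).
2^10 = 1024.
1024 * 0.693147 = 709.783.

709.783


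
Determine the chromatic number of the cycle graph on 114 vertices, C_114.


A cycle on an even number of vertices is bipartite: alternate two colors around the cycle.
Since 114 is even, two colors suffice, and at least two are needed because the graph has edges.
Chromatic number = 2.

2


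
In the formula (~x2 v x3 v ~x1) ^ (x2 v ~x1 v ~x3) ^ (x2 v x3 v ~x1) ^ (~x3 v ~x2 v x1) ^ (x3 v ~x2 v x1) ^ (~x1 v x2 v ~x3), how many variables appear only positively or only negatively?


A pure literal appears in only one polarity across all clauses.
No pure literals found.
Count = 0.

0


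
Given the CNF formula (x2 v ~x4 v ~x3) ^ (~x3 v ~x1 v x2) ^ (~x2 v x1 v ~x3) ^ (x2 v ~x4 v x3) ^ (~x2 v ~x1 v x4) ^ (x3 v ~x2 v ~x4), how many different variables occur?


Identify each distinct variable in the formula.
Variables found: x1, x2, x3, x4.
Total distinct variables = 4.

4


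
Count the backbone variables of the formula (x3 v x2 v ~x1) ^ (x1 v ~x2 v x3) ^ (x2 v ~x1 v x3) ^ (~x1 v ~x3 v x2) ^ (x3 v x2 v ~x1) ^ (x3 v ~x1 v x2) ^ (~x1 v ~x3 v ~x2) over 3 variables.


Find all satisfying assignments: 4 model(s).
Check which variables have the same value in every model.
No variable is fixed across all models.
Backbone size = 0.

0


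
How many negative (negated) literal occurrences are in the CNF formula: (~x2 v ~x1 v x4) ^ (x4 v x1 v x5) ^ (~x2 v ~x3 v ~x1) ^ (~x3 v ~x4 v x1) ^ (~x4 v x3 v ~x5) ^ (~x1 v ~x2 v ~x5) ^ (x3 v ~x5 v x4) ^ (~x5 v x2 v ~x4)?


Scan each clause for negated literals.
Clause 1: 2 negative; Clause 2: 0 negative; Clause 3: 3 negative; Clause 4: 2 negative; Clause 5: 2 negative; Clause 6: 3 negative; Clause 7: 1 negative; Clause 8: 2 negative.
Total negative literal occurrences = 15.

15


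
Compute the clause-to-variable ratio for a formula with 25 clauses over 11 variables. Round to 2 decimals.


Clause-to-variable ratio = clauses / variables.
25 / 11 = 2.27.

2.27


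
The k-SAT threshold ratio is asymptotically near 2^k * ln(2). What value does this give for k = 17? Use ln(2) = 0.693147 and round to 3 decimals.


Using the asymptotic formula: threshold ~ 2^k * ln(2).
2^17 = 131072.
131072 * 0.693147 = 90852.164.

90852.164


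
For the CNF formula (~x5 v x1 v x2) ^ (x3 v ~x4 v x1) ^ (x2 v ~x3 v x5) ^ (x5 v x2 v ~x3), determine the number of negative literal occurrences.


Scan each clause for negated literals.
Clause 1: 1 negative; Clause 2: 1 negative; Clause 3: 1 negative; Clause 4: 1 negative.
Total negative literal occurrences = 4.

4


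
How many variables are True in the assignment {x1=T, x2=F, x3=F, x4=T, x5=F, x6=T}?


The weight is the number of variables assigned True.
True variables: x1, x4, x6.
Weight = 3.

3


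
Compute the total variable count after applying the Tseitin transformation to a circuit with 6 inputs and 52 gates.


The Tseitin transformation introduces one auxiliary variable per gate.
Total variables = inputs + gates = 6 + 52 = 58.

58


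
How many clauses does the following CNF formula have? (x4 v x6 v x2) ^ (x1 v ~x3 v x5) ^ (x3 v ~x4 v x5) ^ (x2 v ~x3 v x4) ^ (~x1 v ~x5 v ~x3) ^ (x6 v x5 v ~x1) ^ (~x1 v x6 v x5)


Each group enclosed in parentheses joined by ^ is one clause.
Counting the conjuncts: 7 clauses.

7


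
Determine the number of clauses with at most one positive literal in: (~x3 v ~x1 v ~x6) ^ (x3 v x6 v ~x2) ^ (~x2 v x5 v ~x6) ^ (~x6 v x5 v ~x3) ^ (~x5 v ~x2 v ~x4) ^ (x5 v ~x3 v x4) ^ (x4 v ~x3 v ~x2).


A Horn clause has at most one positive literal.
Clause 1: 0 positive lit(s) -> Horn
Clause 2: 2 positive lit(s) -> not Horn
Clause 3: 1 positive lit(s) -> Horn
Clause 4: 1 positive lit(s) -> Horn
Clause 5: 0 positive lit(s) -> Horn
Clause 6: 2 positive lit(s) -> not Horn
Clause 7: 1 positive lit(s) -> Horn
Total Horn clauses = 5.

5


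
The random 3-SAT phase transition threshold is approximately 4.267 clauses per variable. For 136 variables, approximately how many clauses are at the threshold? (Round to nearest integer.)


The 3-SAT phase transition occurs at approximately 4.267 clauses per variable.
m = 4.267 * 136 = 580.312.
Rounded to nearest integer: 580.

580


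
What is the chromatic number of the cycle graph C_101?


An odd cycle cannot be 2-colored: alternating two colors around the cycle returns to the start with a conflict.
Since 101 is odd, three colors are required (and three suffice).
Chromatic number = 3.

3


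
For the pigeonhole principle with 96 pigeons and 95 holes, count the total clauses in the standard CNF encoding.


The PHP encoding has two parts:
1) At-least-one-hole clauses: 96 (one per pigeon, each with 95 literals).
2) At-most-one-pigeon-per-hole clauses: 95 holes * C(96,2) = 95 * 4560 = 433200.
Total clauses = 96 + 433200 = 433296.

433296


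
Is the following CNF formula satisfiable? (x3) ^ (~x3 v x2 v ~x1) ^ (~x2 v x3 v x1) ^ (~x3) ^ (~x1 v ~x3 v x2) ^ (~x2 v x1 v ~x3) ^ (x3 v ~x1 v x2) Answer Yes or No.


Check all 8 possible truth assignments.
Number of satisfying assignments found: 0.
The formula is unsatisfiable.

No


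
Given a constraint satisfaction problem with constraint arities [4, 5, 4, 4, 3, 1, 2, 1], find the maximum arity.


The arities are: 4, 5, 4, 4, 3, 1, 2, 1.
Scan for the maximum value.
Maximum arity = 5.

5


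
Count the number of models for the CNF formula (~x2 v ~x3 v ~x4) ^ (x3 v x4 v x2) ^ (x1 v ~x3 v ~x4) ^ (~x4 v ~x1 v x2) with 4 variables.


Enumerate all 16 truth assignments over 4 variables.
Test each against every clause.
Satisfying assignments found: 9.

9


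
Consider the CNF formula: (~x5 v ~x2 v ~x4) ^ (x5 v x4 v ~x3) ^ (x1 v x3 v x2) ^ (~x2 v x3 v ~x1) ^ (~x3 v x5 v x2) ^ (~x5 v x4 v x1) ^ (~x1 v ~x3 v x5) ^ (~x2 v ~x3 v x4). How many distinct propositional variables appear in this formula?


Identify each distinct variable in the formula.
Variables found: x1, x2, x3, x4, x5.
Total distinct variables = 5.

5


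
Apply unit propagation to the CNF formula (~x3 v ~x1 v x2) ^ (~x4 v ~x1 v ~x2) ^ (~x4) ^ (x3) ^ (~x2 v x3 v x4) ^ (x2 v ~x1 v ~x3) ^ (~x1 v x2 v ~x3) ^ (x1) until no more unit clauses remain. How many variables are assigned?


Unit propagation repeatedly assigns the literal in any unit clause, then simplifies.
Assignments in order: x4 = F, x3 = T, x1 = T, x2 = T.
No further unit clauses remain.
Total variables assigned = 4.

4


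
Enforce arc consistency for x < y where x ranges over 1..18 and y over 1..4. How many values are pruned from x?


For the constraint x < y, x needs a supporting value in y's domain.
x can be at most 3 (one less than y's maximum).
Valid x values from domain: 3 out of 18.
Pruned = 18 - 3 = 15.

15


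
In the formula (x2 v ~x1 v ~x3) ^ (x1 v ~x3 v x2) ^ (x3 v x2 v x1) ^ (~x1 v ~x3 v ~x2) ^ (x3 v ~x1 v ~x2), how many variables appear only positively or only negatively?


A pure literal appears in only one polarity across all clauses.
No pure literals found.
Count = 0.

0


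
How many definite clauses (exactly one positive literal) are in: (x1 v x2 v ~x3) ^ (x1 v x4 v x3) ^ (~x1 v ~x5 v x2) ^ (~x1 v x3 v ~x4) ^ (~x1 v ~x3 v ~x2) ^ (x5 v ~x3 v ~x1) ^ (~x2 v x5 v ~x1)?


A definite clause has exactly one positive literal.
Clause 1: 2 positive -> not definite
Clause 2: 3 positive -> not definite
Clause 3: 1 positive -> definite
Clause 4: 1 positive -> definite
Clause 5: 0 positive -> not definite
Clause 6: 1 positive -> definite
Clause 7: 1 positive -> definite
Definite clause count = 4.

4


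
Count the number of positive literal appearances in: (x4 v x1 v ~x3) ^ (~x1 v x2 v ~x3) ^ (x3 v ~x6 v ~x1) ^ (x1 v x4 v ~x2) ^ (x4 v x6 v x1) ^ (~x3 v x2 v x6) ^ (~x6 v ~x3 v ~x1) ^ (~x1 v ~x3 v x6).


Scan each clause for unnegated literals.
Clause 1: 2 positive; Clause 2: 1 positive; Clause 3: 1 positive; Clause 4: 2 positive; Clause 5: 3 positive; Clause 6: 2 positive; Clause 7: 0 positive; Clause 8: 1 positive.
Total positive literal occurrences = 12.

12


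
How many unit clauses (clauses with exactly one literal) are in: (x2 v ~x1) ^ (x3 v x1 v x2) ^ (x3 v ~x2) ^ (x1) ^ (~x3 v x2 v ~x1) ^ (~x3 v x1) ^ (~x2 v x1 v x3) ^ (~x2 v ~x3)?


A unit clause contains exactly one literal.
Unit clauses found: (x1).
Count = 1.

1


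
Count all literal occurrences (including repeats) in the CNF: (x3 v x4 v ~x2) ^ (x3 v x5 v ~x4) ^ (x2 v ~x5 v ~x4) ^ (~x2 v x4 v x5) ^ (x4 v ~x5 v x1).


Clause lengths: 3, 3, 3, 3, 3.
Sum = 3 + 3 + 3 + 3 + 3 = 15.

15


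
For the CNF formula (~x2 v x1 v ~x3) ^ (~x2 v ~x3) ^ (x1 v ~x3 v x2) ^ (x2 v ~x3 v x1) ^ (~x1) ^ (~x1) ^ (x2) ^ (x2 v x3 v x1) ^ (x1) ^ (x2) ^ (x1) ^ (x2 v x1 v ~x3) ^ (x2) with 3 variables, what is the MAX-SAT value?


Enumerate all 8 truth assignments.
For each, count how many of the 13 clauses are satisfied.
The formula is not fully satisfiable, so the maximum is below 13.
Maximum simultaneously satisfiable clauses = 11.

11


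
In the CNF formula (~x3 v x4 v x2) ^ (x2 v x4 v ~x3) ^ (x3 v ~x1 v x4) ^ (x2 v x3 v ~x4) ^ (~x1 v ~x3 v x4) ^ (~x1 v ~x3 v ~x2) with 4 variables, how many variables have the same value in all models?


Find all satisfying assignments: 8 model(s).
Check which variables have the same value in every model.
No variable is fixed across all models.
Backbone size = 0.

0
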